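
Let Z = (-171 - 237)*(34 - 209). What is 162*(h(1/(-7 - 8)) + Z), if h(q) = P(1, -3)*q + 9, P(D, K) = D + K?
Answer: 57841398/5 ≈ 1.1568e+7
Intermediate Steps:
Z = 71400 (Z = -408*(-175) = 71400)
h(q) = 9 - 2*q (h(q) = (1 - 3)*q + 9 = -2*q + 9 = 9 - 2*q)
162*(h(1/(-7 - 8)) + Z) = 162*((9 - 2/(-7 - 8)) + 71400) = 162*((9 - 2/(-15)) + 71400) = 162*((9 - 2*(-1/15)) + 71400) = 162*((9 + 2/15) + 71400) = 162*(137/15 + 71400) = 162*(1071137/15) = 57841398/5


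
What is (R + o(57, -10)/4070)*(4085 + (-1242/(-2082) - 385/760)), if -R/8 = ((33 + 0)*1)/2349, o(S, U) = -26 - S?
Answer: -87247243817/160846992 ≈ -542.42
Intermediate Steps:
R = -88/783 (R = -8*(33 + 0)*1/2349 = -8*33*1/2349 = -264/2349 = -8*11/783 = -88/783 ≈ -0.11239)
(R + o(57, -10)/4070)*(4085 + (-1242/(-2082) - 385/760)) = (-88/783 + (-26 - 1*57)/4070)*(4085 + (-1242/(-2082) - 385/760)) = (-88/783 + (-26 - 57)*(1/4070))*(4085 + (-1242*(-1/2082) - 385*1/760)) = (-88/783 - 83*1/4070)*(4085 + (207/347 - 77/152)) = (-88/783 - 83/4070)*(4085 + 4745/52744) = -423149/3186810*215463985/52744 = -87247243817/160846992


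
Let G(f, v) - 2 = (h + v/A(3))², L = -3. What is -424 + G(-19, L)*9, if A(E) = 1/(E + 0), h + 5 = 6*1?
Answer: 170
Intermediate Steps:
h = 1 (h = -5 + 6*1 = -5 + 6 = 1)
A(E) = 1/E
G(f, v) = 2 + (1 + 3*v)² (G(f, v) = 2 + (1 + v/(1/3))² = 2 + (1 + v/(⅓))² = 2 + (1 + v*3)² = 2 + (1 + 3*v)²)
-424 + G(-19, L)*9 = -424 + (2 + (1 + 3*(-3))²)*9 = -424 + (2 + (1 - 9)²)*9 = -424 + (2 + (-8)²)*9 = -424 + (2 + 64)*9 = -424 + 66*9 = -424 + 594 = 170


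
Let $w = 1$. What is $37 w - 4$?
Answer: $33$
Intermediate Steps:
$37 w - 4 = 37 \cdot 1 - 4 = 37 - 4 = 33$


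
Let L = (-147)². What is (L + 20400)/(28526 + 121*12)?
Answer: 42009/29978 ≈ 1.4013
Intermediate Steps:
L = 21609
(L + 20400)/(28526 + 121*12) = (21609 + 20400)/(28526 + 121*12) = 42009/(28526 + 1452) = 42009/29978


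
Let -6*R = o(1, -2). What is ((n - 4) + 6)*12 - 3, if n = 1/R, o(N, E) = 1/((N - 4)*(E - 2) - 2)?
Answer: -699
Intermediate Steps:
o(N, E) = 1/(-2 + (-4 + N)*(-2 + E)) (o(N, E) = 1/((-4 + N)*(-2 + E) - 2) = 1/(-2 + (-4 + N)*(-2 + E)))
R = -1/60 (R = -1/(6*(6 - 4*(-2) - 2*1 - 2*1)) = -1/(6*(6 + 8 - 2 - 2)) = -⅙/10 = -⅙*⅒ = -1/60 ≈ -0.016667)
n = -60 (n = 1/(-1/60) = -60)
((n - 4) + 6)*12 - 3 = ((-60 - 4) + 6)*12 - 3 = (-64 + 6)*12 - 3 = -58*12 - 3 = -696 - 3 = -699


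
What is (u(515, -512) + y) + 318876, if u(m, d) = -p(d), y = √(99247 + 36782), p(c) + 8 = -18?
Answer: 318902 + √136029 ≈ 3.1927e+5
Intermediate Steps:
p(c) = -26 (p(c) = -8 - 18 = -26)
y = √136029 ≈ 368.82
u(m, d) = 26 (u(m, d) = -1*(-26) = 26)
(u(515, -512) + y) + 318876 = (26 + √136029) + 318876 = 318902 + √136029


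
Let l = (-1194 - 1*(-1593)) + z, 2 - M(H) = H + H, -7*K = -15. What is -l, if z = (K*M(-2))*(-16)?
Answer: -1353/7 ≈ -193.29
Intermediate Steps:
K = 15/7 (K = -⅐*(-15) = 15/7 ≈ 2.1429)
M(H) = 2 - 2*H (M(H) = 2 - (H + H) = 2 - 2*H)
z = -1440/7 (z = (15*(2 - 2*(-2))/7)*(-16) = (15*(2 + 4)/7)*(-16) = ((15/7)*6)*(-16) = (90/7)*(-16) = -1440/7 ≈ -205.71)
l = 1353/7 (l = (-1194 - 1*(-1593)) - 1440/7 = (-1194 + 1593) - 1440/7 = 399 - 1440/7 = 1353/7 ≈ 193.29)
-l = -1*1353/7 = -1353/7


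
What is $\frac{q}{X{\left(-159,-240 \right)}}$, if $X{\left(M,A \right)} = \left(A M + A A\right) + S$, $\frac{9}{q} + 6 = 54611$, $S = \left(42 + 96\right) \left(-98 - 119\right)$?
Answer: $\frac{3}{1197924490} \approx 2.5043 \cdot 10^{-9}$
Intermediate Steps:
$S = -29946$ ($S = 138 \left(-217\right) = -29946$)
$q = \frac{9}{54605}$ ($q = \frac{9}{-6 + 54611} = \frac{9}{54605} \approx 0.00016482$)
$X{\left(M,A \right)} = -29946 + A^{2} + A M$ ($X{\left(M,A \right)} = \left(A M + A A\right) - 29946 = \left(A M + A^{2}\right) - 29946 = \left(A^{2} + A M\right) - 29946 = -29946 + A^{2} + A M$)
$\frac{q}{X{\left(-159,-240 \right)}} = \frac{9}{54605 \left(-29946 + \left(-240\right)^{2} - -38160\right)} = \frac{9}{54605 \left(-29946 + 57600 + 38160\right)} = \frac{9}{54605 \cdot 65814} = \frac{9}{54605} \cdot \frac{1}{65814} = \frac{3}{1197924490}$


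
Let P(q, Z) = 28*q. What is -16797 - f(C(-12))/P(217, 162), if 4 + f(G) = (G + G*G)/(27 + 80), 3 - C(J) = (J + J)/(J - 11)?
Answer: -1444205281891/85979957 ≈ -16797.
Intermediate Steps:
C(J) = 3 - 2*J/(-11 + J) (C(J) = 3 - (J + J)/(J - 11) = 3 - 2*J/(-11 + J))
f(G) = -4 + G/107 + G²/107 (f(G) = -4 + (G + G*G)/(27 + 80) = -4 + (G + G²)/107 = -4 + (G + G²)*(1/107) = -4 + (G/107 + G²/107) = -4 + G/107 + G²/107)
-16797 - f(C(-12))/P(217, 162) = -16797 - (-4 + ((-33 - 12)/(-11 - 12))/107 + ((-33 - 12)/(-11 - 12))²/107)/(28*217) = -16797 - (-4 + (-45/(-23))/107 + (-45/(-23))²/107)/6076 = -16797 - (-4 + (-1/23*(-45))/107 + (-1/23*(-45))²/107)/6076 = -16797 - (-4 + (1/107)*(45/23) + (45/23)²/107)/6076 = -16797 - (-4 + 45/2461 + (1/107)*(2025/529))/6076 = -16797 - (-4 + 45/2461 + 2025/56603)/6076 = -16797 - (-223352)/(56603*6076) = -16797 - 1*(-55838/85979957) = -16797 + 55838/85979957 = -1444205281891/85979957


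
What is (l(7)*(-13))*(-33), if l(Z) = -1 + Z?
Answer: 2574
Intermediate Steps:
(l(7)*(-13))*(-33) = ((-1 + 7)*(-13))*(-33) = (6*(-13))*(-33) = -78*(-33) = 2574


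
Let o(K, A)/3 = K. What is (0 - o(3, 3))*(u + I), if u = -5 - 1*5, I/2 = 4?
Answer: 18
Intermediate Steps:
I = 8 (I = 2*4 = 8)
o(K, A) = 3*K
u = -10 (u = -5 - 5 = -10)
(0 - o(3, 3))*(u + I) = (0 - 3*3)*(-10 + 8) = (0 - 1*9)*(-2) = (0 - 9)*(-2) = -9*(-2) = 18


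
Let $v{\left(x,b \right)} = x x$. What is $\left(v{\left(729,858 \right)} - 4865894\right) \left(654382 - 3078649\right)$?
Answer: $10507871370951$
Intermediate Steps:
$v{\left(x,b \right)} = x^{2}$
$\left(v{\left(729,858 \right)} - 4865894\right) \left(654382 - 3078649\right) = \left(729^{2} - 4865894\right) \left(654382 - 3078649\right) = \left(531441 - 4865894\right) \left(-2424267\right) = \left(-4334453\right) \left(-2424267\right) = 10507871370951$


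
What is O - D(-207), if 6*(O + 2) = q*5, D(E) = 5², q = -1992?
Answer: -1687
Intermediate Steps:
D(E) = 25
O = -1662 (O = -2 + (-1992*5)/6 = -2 + (⅙)*(-9960) = -2 - 1660 = -1662)
O - D(-207) = -1662 - 1*25 = -1662 - 25 = -1687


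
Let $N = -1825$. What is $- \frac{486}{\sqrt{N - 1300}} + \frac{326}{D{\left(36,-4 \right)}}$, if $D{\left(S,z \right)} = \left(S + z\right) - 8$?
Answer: $\frac{163}{12} + \frac{486 i \sqrt{5}}{125} \approx 13.583 + 8.6938 i$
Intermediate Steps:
$D{\left(S,z \right)} = -8 + S + z$
$- \frac{486}{\sqrt{N - 1300}} + \frac{326}{D{\left(36,-4 \right)}} = - \frac{486}{\sqrt{-1825 - 1300}} + \frac{326}{-8 + 36 - 4} = - \frac{486}{\sqrt{-3125}} + \frac{326}{24} = - \frac{486}{25 i \sqrt{5}} + 326 \cdot \frac{1}{24} = - 486 \left(- \frac{i \sqrt{5}}{125}\right) + \frac{163}{12} = \frac{486 i \sqrt{5}}{125} + \frac{163}{12} = \frac{163}{12} + \frac{486 i \sqrt{5}}{125}$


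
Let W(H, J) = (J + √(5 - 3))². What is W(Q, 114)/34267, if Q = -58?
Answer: (114 + √2)²/34267 ≈ 0.38873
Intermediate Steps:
W(H, J) = (J + √2)²
W(Q, 114)/34267 = (114 + √2)²/34267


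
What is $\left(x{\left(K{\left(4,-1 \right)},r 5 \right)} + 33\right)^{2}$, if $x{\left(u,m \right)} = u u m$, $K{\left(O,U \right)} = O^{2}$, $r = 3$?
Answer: $15000129$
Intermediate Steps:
$x{\left(u,m \right)} = m u^{2}$ ($x{\left(u,m \right)} = u^{2} m = m u^{2}$)
$\left(x{\left(K{\left(4,-1 \right)},r 5 \right)} + 33\right)^{2} = \left(3 \cdot 5 \left(4^{2}\right)^{2} + 33\right)^{2} = \left(15 \cdot 16^{2} + 33\right)^{2} = \left(15 \cdot 256 + 33\right)^{2} = \left(3840 + 33\right)^{2} = 3873^{2} = 15000129$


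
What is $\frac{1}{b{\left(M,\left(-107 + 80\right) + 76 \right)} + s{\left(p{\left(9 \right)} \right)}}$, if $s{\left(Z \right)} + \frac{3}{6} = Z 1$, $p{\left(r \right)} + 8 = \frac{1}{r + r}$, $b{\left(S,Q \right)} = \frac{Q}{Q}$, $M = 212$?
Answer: $- \frac{9}{67} \approx -0.13433$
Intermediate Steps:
$b{\left(S,Q \right)} = 1$
$p{\left(r \right)} = -8 + \frac{1}{2 r}$ ($p{\left(r \right)} = -8 + \frac{1}{r + r} = -8 + \frac{1}{2 r}$)
$s{\left(Z \right)} = - \frac{1}{2} + Z$ ($s{\left(Z \right)} = - \frac{1}{2} + Z 1 = - \frac{1}{2} + Z$)
$\frac{1}{b{\left(M,\left(-107 + 80\right) + 76 \right)} + s{\left(p{\left(9 \right)} \right)}} = \frac{1}{1 - \left(\frac{17}{2} - \frac{1}{18}\right)} = \frac{1}{1 + \left(- \frac{1}{2} + \left(-8 + \frac{1}{2} \cdot \frac{1}{9}\right)\right)} = \frac{1}{1 + \left(- \frac{1}{2} + \left(-8 + \frac{1}{18}\right)\right)} = \frac{1}{1 - \frac{76}{9}} = \frac{1}{- \frac{67}{9}} = - \frac{9}{67}$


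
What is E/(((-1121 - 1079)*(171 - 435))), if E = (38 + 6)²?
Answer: 1/300 ≈ 0.0033333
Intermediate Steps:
E = 1936 (E = 44² = 1936)
E/(((-1121 - 1079)*(171 - 435))) = 1936/(((-1121 - 1079)*(171 - 435))) = 1936/((-2200*(-264))) = 1936/580800 = 1936*(1/580800) = 1/300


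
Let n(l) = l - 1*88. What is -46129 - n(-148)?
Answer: -45893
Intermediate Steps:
n(l) = -88 + l (n(l) = l - 88 = -88 + l)
-46129 - n(-148) = -46129 - (-88 - 148) = -46129 - 1*(-236) = -46129 + 236 = -45893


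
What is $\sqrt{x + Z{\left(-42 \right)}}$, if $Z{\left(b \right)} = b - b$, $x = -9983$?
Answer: $i \sqrt{9983} \approx 99.915 i$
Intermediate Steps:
$Z{\left(b \right)} = 0$
$\sqrt{x + Z{\left(-42 \right)}} = \sqrt{-9983 + 0} = \sqrt{-9983} = i \sqrt{9983}$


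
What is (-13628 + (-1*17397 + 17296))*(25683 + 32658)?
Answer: -800963589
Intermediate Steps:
(-13628 + (-1*17397 + 17296))*(25683 + 32658) = (-13628 + (-17397 + 17296))*58341 = (-13628 - 101)*58341 = -13729*58341 = -800963589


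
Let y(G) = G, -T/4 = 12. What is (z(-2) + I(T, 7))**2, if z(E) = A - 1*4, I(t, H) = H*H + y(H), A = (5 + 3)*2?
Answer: 4624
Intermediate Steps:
T = -48 (T = -4*12 = -48)
A = 16 (A = 8*2 = 16)
I(t, H) = H + H**2 (I(t, H) = H*H + H = H**2 + H = H + H**2)
z(E) = 12 (z(E) = 16 - 1*4 = 16 - 4 = 12)
(z(-2) + I(T, 7))**2 = (12 + 7*(1 + 7))**2 = (12 + 7*8)**2 = (12 + 56)**2 = 68**2 = 4624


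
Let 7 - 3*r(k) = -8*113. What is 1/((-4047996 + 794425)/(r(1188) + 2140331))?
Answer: -6421904/9760713 ≈ -0.65793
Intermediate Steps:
r(k) = 911/3 (r(k) = 7/3 - (-8)*113/3 = 7/3 - 1/3*(-904) = 7/3 + 904/3 = 911/3)
1/((-4047996 + 794425)/(r(1188) + 2140331)) = 1/((-4047996 + 794425)/(911/3 + 2140331)) = 1/(-3253571/6421904/3) = 1/(-3253571*3/6421904) = 1/(-9760713/6421904) = -6421904/9760713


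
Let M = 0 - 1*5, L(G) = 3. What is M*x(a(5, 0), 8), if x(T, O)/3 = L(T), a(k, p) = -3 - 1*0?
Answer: -45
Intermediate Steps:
a(k, p) = -3 (a(k, p) = -3 + 0 = -3)
x(T, O) = 9 (x(T, O) = 3*3 = 9)
M = -5 (M = 0 - 5 = -5)
M*x(a(5, 0), 8) = -5*9 = -45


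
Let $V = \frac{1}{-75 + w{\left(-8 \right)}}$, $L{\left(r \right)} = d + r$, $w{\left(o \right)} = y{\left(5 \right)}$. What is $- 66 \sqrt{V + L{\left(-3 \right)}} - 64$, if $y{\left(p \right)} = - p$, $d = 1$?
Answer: $-64 - \frac{33 i \sqrt{805}}{10} \approx -64.0 - 93.629 i$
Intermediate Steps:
$w{\left(o \right)} = -5$ ($w{\left(o \right)} = \left(-1\right) 5 = -5$)
$L{\left(r \right)} = 1 + r$
$V = - \frac{1}{80}$ ($V = \frac{1}{-75 - 5} = \frac{1}{-80} = - \frac{1}{80} \approx -0.0125$)
$- 66 \sqrt{V + L{\left(-3 \right)}} - 64 = - 66 \sqrt{- \frac{1}{80} + \left(1 - 3\right)} - 64 = - 66 \sqrt{- \frac{1}{80} - 2} - 64 = - 66 \sqrt{- \frac{161}{80}} - 64 = - 66 \frac{i \sqrt{805}}{20} - 64 = - \frac{33 i \sqrt{805}}{10} - 64 = -64 - \frac{33 i \sqrt{805}}{10}$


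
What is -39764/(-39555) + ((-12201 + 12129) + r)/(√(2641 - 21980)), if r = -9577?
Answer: 39764/39555 + 9649*I*√19339/19339 ≈ 1.0053 + 69.385*I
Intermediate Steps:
-39764/(-39555) + ((-12201 + 12129) + r)/(√(2641 - 21980)) = -39764/(-39555) + ((-12201 + 12129) - 9577)/(√(2641 - 21980)) = -39764*(-1/39555) + (-72 - 9577)/(√(-19339)) = 39764/39555 - 9649*(-I*√19339/19339) = 39764/39555 - (-9649)*I*√19339/19339 = 39764/39555 + 9649*I*√19339/19339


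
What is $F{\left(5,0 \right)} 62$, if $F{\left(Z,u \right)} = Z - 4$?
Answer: $62$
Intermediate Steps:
$F{\left(Z,u \right)} = -4 + Z$
$F{\left(5,0 \right)} 62 = \left(-4 + 5\right) 62 = 1 \cdot 62 = 62$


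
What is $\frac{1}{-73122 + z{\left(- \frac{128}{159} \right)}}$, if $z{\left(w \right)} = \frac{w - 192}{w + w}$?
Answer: $- \frac{4}{292009} \approx -1.3698 \cdot 10^{-5}$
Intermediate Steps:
$z{\left(w \right)} = \frac{-192 + w}{2 w}$
$\frac{1}{-73122 + z{\left(- \frac{128}{159} \right)}} = \frac{1}{-73122 + \frac{-192 - \frac{128}{159}}{2 \left(- \frac{128}{159}\right)}} = \frac{1}{-73122 + \frac{1}{2} \left(- \frac{159}{128}\right) \left(- \frac{30656}{159}\right)} = \frac{1}{-73122 + \frac{479}{4}} = \frac{1}{- \frac{292009}{4}} = - \frac{4}{292009}$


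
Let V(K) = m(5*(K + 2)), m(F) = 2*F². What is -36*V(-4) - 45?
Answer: -7245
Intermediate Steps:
V(K) = 2*(10 + 5*K)² (V(K) = 2*(5*(K + 2))² = 2*(5*(2 + K))² = 2*(10 + 5*K)²)
-36*V(-4) - 45 = -1800*(2 - 4)² - 45 = -1800*(-2)² - 45 = -1800*4 - 45 = -36*200 - 45 = -7200 - 45 = -7245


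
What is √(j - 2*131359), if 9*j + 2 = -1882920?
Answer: 2*I*√1061846/3 ≈ 686.97*I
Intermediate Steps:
j = -1882922/9 (j = -2/9 + (⅑)*(-1882920) = -2/9 - 627640/3 = -1882922/9 ≈ -2.0921e+5)
√(j - 2*131359) = √(-1882922/9 - 2*131359) = √(-1882922/9 - 262718) = √(-4247384/9) = 2*I*√1061846/3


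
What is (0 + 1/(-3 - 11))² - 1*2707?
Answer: -530571/196 ≈ -2707.0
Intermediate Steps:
(0 + 1/(-3 - 11))² - 1*2707 = (0 + 1/(-14))² - 2707 = (0 - 1/14)² - 2707 = (-1/14)² - 2707 = 1/196 - 2707 = -530571/196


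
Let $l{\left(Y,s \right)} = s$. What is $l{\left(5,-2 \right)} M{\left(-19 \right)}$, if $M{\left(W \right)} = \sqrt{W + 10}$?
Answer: $- 6 i \approx - 6.0 i$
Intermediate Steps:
$M{\left(W \right)} = \sqrt{10 + W}$
$l{\left(5,-2 \right)} M{\left(-19 \right)} = - 2 \sqrt{10 - 19} = - 2 \sqrt{-9} = - 2 \cdot 3 i = - 6 i$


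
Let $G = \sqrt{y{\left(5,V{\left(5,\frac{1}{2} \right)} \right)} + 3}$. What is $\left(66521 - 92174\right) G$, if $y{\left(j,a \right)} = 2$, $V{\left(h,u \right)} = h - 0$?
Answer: $- 25653 \sqrt{5} \approx -57362.0$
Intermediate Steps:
$V{\left(h,u \right)} = h$ ($V{\left(h,u \right)} = h + 0 = h$)
$G = \sqrt{5}$ ($G = \sqrt{2 + 3} = \sqrt{5} \approx 2.2361$)
$\left(66521 - 92174\right) G = \left(66521 - 92174\right) \sqrt{5} = - 25653 \sqrt{5}$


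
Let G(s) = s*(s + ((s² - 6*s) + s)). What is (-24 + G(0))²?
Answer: 576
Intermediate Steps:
G(s) = s*(s² - 4*s) (G(s) = s*(s + (s² - 5*s)) = s*(s² - 4*s))
(-24 + G(0))² = (-24 + 0²*(-4 + 0))² = (-24 + 0*(-4))² = (-24 + 0)² = (-24)² = 576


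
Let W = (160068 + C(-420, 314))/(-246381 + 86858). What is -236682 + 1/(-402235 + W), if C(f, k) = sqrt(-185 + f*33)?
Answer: (-12544146*sqrt(5) + 15186912117477109*I)/(-64165893973*I + 53*sqrt(5)) ≈ -2.3668e+5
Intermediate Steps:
C(f, k) = sqrt(-185 + 33*f)
W = -160068/159523 - 53*I*sqrt(5)/159523 (W = (160068 + sqrt(-185 + 33*(-420)))/(-246381 + 86858) = (160068 + sqrt(-185 - 13860))/(-159523) = (160068 + sqrt(-14045))*(-1/159523) = (160068 + 53*I*sqrt(5))*(-1/159523) = -160068/159523 - 53*I*sqrt(5)/159523 ≈ -1.0034 - 0.00074291*I)
-236682 + 1/(-402235 + W) = -236682 + 1/(-402235 + (-160068/159523 - 53*I*sqrt(5)/159523)) = -236682 + 1/(-64165893973/159523 - 53*I*sqrt(5)/159523)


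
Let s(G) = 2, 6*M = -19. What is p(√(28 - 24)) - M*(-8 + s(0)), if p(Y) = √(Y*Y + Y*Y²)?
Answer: -19 + 2*√3 ≈ -15.536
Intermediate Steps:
M = -19/6 (M = (⅙)*(-19) = -19/6 ≈ -3.1667)
p(Y) = √(Y² + Y³)
p(√(28 - 24)) - M*(-8 + s(0)) = √((√(28 - 24))²*(1 + √(28 - 24))) - (-19)*(-8 + 2)/6 = √((√4)²*(1 + √4)) - (-19)*(-6)/6 = √(2²*(1 + 2)) - 1*19 = √(4*3) - 19 = √12 - 19 = 2*√3 - 19 = -19 + 2*√3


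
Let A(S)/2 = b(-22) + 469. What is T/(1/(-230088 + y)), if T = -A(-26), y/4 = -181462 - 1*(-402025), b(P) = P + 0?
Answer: -583034616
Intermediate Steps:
b(P) = P
y = 882252 (y = 4*(-181462 - 1*(-402025)) = 4*(-181462 + 402025) = 4*220563 = 882252)
A(S) = 894 (A(S) = 2*(-22 + 469) = 2*447 = 894)
T = -894 (T = -1*894 = -894)
T/(1/(-230088 + y)) = -894/(1/(-230088 + 882252)) = -894/(1/652164) = -894/1/652164 = -894*652164 = -583034616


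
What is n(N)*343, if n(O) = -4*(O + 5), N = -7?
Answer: 2744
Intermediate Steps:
n(O) = -20 - 4*O (n(O) = -4*(5 + O) = -20 - 4*O)
n(N)*343 = (-20 - 4*(-7))*343 = (-20 + 28)*343 = 8*343 = 2744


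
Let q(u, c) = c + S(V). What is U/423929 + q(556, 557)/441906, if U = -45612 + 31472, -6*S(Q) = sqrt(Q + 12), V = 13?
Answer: -36076653967/1124020612044 ≈ -0.032096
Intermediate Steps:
S(Q) = -sqrt(12 + Q)/6 (S(Q) = -sqrt(Q + 12)/6 = -sqrt(12 + Q)/6)
U = -14140
q(u, c) = -5/6 + c (q(u, c) = c - sqrt(12 + 13)/6 = c - sqrt(25)/6 = c - 1/6*5 = c - 5/6 = -5/6 + c)
U/423929 + q(556, 557)/441906 = -14140/423929 + (-5/6 + 557)/441906 = -14140*1/423929 + (3337/6)*(1/441906) = -14140/423929 + 3337/2651436 = -36076653967/1124020612044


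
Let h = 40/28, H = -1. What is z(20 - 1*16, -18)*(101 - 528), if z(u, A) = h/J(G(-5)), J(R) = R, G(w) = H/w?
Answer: -3050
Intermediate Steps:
G(w) = -1/w
h = 10/7 (h = 40*(1/28) = 10/7 ≈ 1.4286)
z(u, A) = 50/7 (z(u, A) = 10/(7*((-1/(-5)))) = 10/(7*((-1*(-1/5)))) = 10/(7*(1/5)) = (10/7)*5 = 50/7)
z(20 - 1*16, -18)*(101 - 528) = 50*(101 - 528)/7 = (50/7)*(-427) = -3050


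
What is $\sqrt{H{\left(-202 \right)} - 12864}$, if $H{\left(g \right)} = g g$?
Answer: $2 \sqrt{6985} \approx 167.15$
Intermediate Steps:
$H{\left(g \right)} = g^{2}$
$\sqrt{H{\left(-202 \right)} - 12864} = \sqrt{\left(-202\right)^{2} - 12864} = \sqrt{40804 - 12864} = \sqrt{27940} = 2 \sqrt{6985}$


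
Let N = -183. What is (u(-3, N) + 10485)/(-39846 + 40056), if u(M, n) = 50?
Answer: 301/6 ≈ 50.167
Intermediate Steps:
(u(-3, N) + 10485)/(-39846 + 40056) = (50 + 10485)/(-39846 + 40056) = 10535/210 = 10535*(1/210) = 301/6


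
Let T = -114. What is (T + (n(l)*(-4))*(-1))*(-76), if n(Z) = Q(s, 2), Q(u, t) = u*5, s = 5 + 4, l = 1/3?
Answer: -5016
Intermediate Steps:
l = ⅓ ≈ 0.33333
s = 9
Q(u, t) = 5*u
n(Z) = 45 (n(Z) = 5*9 = 45)
(T + (n(l)*(-4))*(-1))*(-76) = (-114 + (45*(-4))*(-1))*(-76) = (-114 - 180*(-1))*(-76) = (-114 + 180)*(-76) = 66*(-76) = -5016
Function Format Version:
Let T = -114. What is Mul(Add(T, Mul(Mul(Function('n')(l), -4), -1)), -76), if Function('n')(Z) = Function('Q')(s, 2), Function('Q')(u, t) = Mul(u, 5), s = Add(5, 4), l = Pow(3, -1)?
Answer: -5016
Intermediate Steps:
l = Rational(1, 3) ≈ 0.33333
s = 9
Function('Q')(u, t) = Mul(5, u)
Function('n')(Z) = 45 (Function('n')(Z) = Mul(5, 9) = 45)
Mul(Add(T, Mul(Mul(Function('n')(l), -4), -1)), -76) = Mul(Add(-114, Mul(Mul(45, -4), -1)), -76) = Mul(Add(-114, Mul(-180, -1)), -76) = Mul(Add(-114, 180), -76) = Mul(66, -76) = -5016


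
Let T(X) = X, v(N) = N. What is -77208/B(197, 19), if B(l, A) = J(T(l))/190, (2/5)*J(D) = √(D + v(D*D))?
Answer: -977968*√4334/2167 ≈ -29711.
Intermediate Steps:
J(D) = 5*√(D + D²)/2 (J(D) = 5*√(D + D*D)/2 = 5*√(D + D²)/2)
B(l, A) = √(l*(1 + l))/76 (B(l, A) = (5*√(l*(1 + l))/2)/190 = (5*√(l*(1 + l))/2)*(1/190) = √(l*(1 + l))/76)
-77208/B(197, 19) = -77208*76*√197/(197*√(1 + 197)) = -77208*38*√4334/6501 = -977968*√4334/2167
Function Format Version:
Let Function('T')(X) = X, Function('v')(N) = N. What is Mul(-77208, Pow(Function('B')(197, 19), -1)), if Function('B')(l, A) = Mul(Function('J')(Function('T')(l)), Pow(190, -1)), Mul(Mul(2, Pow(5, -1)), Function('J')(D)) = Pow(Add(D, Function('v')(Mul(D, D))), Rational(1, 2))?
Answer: Mul(Rational(-977968, 2167), Pow(4334, Rational(1, 2))) ≈ -29711.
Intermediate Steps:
Function('J')(D) = Mul(Rational(5, 2), Pow(Add(D, Pow(D, 2)), Rational(1, 2))) (Function('J')(D) = Mul(Rational(5, 2), Pow(Add(D, Mul(D, D)), Rational(1, 2))) = Mul(Rational(5, 2), Pow(Add(D, Pow(D, 2)), Rational(1, 2))))
Function('B')(l, A) = Mul(Rational(1, 76), Pow(Mul(l, Add(1, l)), Rational(1, 2))) (Function('B')(l, A) = Mul(Mul(Rational(5, 2), Pow(Mul(l, Add(1, l)), Rational(1, 2))), Pow(190, -1)) = Mul(Mul(Rational(5, 2), Pow(Mul(l, Add(1, l)), Rational(1, 2))), Rational(1, 190)) = Mul(Rational(1, 76), Pow(Mul(l, Add(1, l)), Rational(1, 2))))
Mul(-77208, Pow(Function('B')(197, 19), -1)) = Mul(-77208, Pow(Mul(Rational(1, 76), Pow(Mul(197, Add(1, 197)), Rational(1, 2))), -1)) = Mul(-77208, Pow(Mul(Rational(1, 76), Pow(Mul(197, 198), Rational(1, 2))), -1)) = Mul(-77208, Pow(Mul(Rational(1, 76), Pow(39006, Rational(1, 2))), -1)) = Mul(-77208, Pow(Mul(Rational(1, 76), Mul(3, Pow(4334, Rational(1, 2)))), -1)) = Mul(-77208, Pow(Mul(Rational(3, 76), Pow(4334, Rational(1, 2))), -1)) = Mul(-77208, Mul(Rational(38, 6501), Pow(4334, Rational(1, 2)))) = Mul(Rational(-977968, 2167), Pow(4334, Rational(1, 2)))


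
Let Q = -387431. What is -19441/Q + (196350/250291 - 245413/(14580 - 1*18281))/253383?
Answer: 269834331190473388/5349180324375824079 ≈ 0.050444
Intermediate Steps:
-19441/Q + (196350/250291 - 245413/(14580 - 1*18281))/253383 = -19441/(-387431) + (196350/250291 - 245413/(14580 - 1*18281))/253383 = -19441*(-1/387431) + (196350*(1/250291) - 245413/(14580 - 18281))*(1/253383) = 19441/387431 + (11550/14723 - 245413/(-3701))*(1/253383) = 19441/387431 + (11550/14723 - 245413*(-1/3701))*(1/253383) = 19441/387431 + (11550/14723 + 245413/3701)*(1/253383) = 19441/387431 + (3655962149/54489823)*(1/253383) = 19441/387431 + 3655962149/13806794821209 = 269834331190473388/5349180324375824079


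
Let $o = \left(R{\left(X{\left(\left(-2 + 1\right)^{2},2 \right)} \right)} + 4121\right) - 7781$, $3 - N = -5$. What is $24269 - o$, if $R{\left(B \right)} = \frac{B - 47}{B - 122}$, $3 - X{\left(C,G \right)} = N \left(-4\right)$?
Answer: $\frac{809937}{29} \approx 27929.0$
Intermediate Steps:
$N = 8$ ($N = 3 - -5 = 3 + 5 = 8$)
$X{\left(C,G \right)} = 35$ ($X{\left(C,G \right)} = 3 - 8 \left(-4\right) = 3 - -32 = 3 + 32 = 35$)
$R{\left(B \right)} = \frac{-47 + B}{-122 + B}$
$o = - \frac{106136}{29}$ ($o = \left(\frac{-47 + 35}{-122 + 35} + 4121\right) - 7781 = \left(\frac{1}{-87} \left(-12\right) + 4121\right) - 7781 = \left(\left(- \frac{1}{87}\right) \left(-12\right) + 4121\right) - 7781 = \left(\frac{4}{29} + 4121\right) - 7781 = \frac{119513}{29} - 7781 = - \frac{106136}{29} \approx -3659.9$)
$24269 - o = 24269 - - \frac{106136}{29} = 24269 + \frac{106136}{29} = \frac{809937}{29}$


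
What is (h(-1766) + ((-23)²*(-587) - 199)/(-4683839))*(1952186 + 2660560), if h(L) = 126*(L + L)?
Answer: -9615074965518747996/4683839 ≈ -2.0528e+12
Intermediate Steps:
h(L) = 252*L (h(L) = 126*(2*L) = 252*L)
(h(-1766) + ((-23)²*(-587) - 199)/(-4683839))*(1952186 + 2660560) = (252*(-1766) + ((-23)²*(-587) - 199)/(-4683839))*(1952186 + 2660560) = (-445032 + (529*(-587) - 199)*(-1/4683839))*4612746 = (-445032 + (-310523 - 199)*(-1/4683839))*4612746 = (-445032 - 310722*(-1/4683839))*4612746 = (-445032 + 310722/4683839)*4612746 = -2084457927126/4683839*4612746 = -9615074965518747996/4683839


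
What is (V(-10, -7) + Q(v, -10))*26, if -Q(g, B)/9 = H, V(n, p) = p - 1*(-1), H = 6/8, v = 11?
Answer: -663/2 ≈ -331.50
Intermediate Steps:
H = 3/4 (H = 6*(1/8) = 3/4 ≈ 0.75000)
V(n, p) = 1 + p (V(n, p) = p + 1 = 1 + p)
Q(g, B) = -27/4 (Q(g, B) = -9*3/4 = -27/4)
(V(-10, -7) + Q(v, -10))*26 = ((1 - 7) - 27/4)*26 = (-6 - 27/4)*26 = -51/4*26 = -663/2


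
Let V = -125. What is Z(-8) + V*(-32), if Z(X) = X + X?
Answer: 3984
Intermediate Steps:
Z(X) = 2*X
Z(-8) + V*(-32) = 2*(-8) - 125*(-32) = -16 + 4000 = 3984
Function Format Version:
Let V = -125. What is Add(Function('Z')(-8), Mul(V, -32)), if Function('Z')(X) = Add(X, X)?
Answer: 3984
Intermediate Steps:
Function('Z')(X) = Mul(2, X)
Add(Function('Z')(-8), Mul(V, -32)) = Add(Mul(2, -8), Mul(-125, -32)) = Add(-16, 4000) = 3984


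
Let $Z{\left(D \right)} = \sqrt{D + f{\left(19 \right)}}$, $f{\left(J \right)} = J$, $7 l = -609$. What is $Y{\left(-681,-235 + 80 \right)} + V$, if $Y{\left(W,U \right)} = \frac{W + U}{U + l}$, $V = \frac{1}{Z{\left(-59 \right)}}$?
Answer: $\frac{38}{11} - \frac{i \sqrt{10}}{20} \approx 3.4545 - 0.15811 i$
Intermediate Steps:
$l = -87$ ($l = \frac{1}{7} \left(-609\right) = -87$)
$Z{\left(D \right)} = \sqrt{19 + D}$ ($Z{\left(D \right)} = \sqrt{D + 19} = \sqrt{19 + D}$)
$V = - \frac{i \sqrt{10}}{20}$ ($V = \frac{1}{\sqrt{19 - 59}} = \frac{1}{\sqrt{-40}} = \frac{1}{2 i \sqrt{10}} = - \frac{i \sqrt{10}}{20} \approx - 0.15811 i$)
$Y{\left(W,U \right)} = \frac{U + W}{-87 + U}$ ($Y{\left(W,U \right)} = \frac{W + U}{U - 87} = \frac{U + W}{-87 + U}$)
$Y{\left(-681,-235 + 80 \right)} + V = \frac{\left(-235 + 80\right) - 681}{-87 + \left(-235 + 80\right)} - \frac{i \sqrt{10}}{20} = \frac{-155 - 681}{-87 - 155} - \frac{i \sqrt{10}}{20} = \frac{1}{-242} \left(-836\right) - \frac{i \sqrt{10}}{20} = \left(- \frac{1}{242}\right) \left(-836\right) - \frac{i \sqrt{10}}{20} = \frac{38}{11} - \frac{i \sqrt{10}}{20}$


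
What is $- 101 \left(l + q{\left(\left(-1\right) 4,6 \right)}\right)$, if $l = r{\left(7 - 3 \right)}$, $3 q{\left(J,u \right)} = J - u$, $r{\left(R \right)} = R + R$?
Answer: $- \frac{1414}{3} \approx -471.33$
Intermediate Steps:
$r{\left(R \right)} = 2 R$
$q{\left(J,u \right)} = - \frac{u}{3} + \frac{J}{3}$ ($q{\left(J,u \right)} = \frac{J - u}{3} = - \frac{u}{3} + \frac{J}{3}$)
$l = 8$ ($l = 2 \left(7 - 3\right) = 2 \cdot 4 = 8$)
$- 101 \left(l + q{\left(\left(-1\right) 4,6 \right)}\right) = - 101 \left(8 + \left(\left(- \frac{1}{3}\right) 6 + \frac{\left(-1\right) 4}{3}\right)\right) = - 101 \left(8 + \left(-2 + \frac{1}{3} \left(-4\right)\right)\right) = - 101 \left(8 - \frac{10}{3}\right) = \left(-101\right) \frac{14}{3} = - \frac{1414}{3}$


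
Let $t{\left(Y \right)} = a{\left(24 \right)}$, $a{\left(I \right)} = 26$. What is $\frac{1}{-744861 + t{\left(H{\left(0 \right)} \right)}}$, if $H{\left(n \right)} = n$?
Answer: $- \frac{1}{744835} \approx -1.3426 \cdot 10^{-6}$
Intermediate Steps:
$t{\left(Y \right)} = 26$
$\frac{1}{-744861 + t{\left(H{\left(0 \right)} \right)}} = \frac{1}{-744861 + 26} = \frac{1}{-744835} = - \frac{1}{744835}$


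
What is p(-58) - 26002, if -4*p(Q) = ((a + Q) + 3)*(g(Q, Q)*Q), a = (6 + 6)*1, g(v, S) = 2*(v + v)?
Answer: 118650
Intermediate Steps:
g(v, S) = 4*v (g(v, S) = 2*(2*v) = 4*v)
a = 12 (a = 12*1 = 12)
p(Q) = -Q²*(15 + Q) (p(Q) = -((12 + Q) + 3)*(4*Q)*Q/4 = -(15 + Q)*4*Q²/4 = -Q²*(15 + Q))
p(-58) - 26002 = (-58)²*(-15 - 1*(-58)) - 26002 = 3364*(-15 + 58) - 26002 = 3364*43 - 26002 = 144652 - 26002 = 118650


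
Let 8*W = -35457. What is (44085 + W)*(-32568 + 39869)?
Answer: 2316045123/8 ≈ 2.8951e+8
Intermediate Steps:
W = -35457/8 (W = (⅛)*(-35457) = -35457/8 ≈ -4432.1)
(44085 + W)*(-32568 + 39869) = (44085 - 35457/8)*(-32568 + 39869) = (317223/8)*7301 = 2316045123/8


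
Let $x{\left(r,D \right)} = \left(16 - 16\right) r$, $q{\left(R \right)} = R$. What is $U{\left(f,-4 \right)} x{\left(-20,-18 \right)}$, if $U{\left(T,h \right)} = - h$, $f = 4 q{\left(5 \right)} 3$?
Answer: $0$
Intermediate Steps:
$f = 60$ ($f = 4 \cdot 5 \cdot 3 = 20 \cdot 3 = 60$)
$x{\left(r,D \right)} = 0$ ($x{\left(r,D \right)} = 0 r = 0$)
$U{\left(f,-4 \right)} x{\left(-20,-18 \right)} = \left(-1\right) \left(-4\right) 0 = 4 \cdot 0 = 0$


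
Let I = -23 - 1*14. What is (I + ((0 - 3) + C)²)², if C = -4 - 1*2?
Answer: 1936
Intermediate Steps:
I = -37 (I = -23 - 14 = -37)
C = -6 (C = -4 - 2 = -6)
(I + ((0 - 3) + C)²)² = (-37 + ((0 - 3) - 6)²)² = (-37 + (-3 - 6)²)² = (-37 + (-9)²)² = (-37 + 81)² = 44² = 1936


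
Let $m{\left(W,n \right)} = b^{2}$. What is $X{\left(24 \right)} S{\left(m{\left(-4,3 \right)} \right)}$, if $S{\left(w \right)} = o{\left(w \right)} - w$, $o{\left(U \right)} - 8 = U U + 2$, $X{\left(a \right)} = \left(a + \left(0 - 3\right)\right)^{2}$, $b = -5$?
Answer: $269010$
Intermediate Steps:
$X{\left(a \right)} = \left(-3 + a\right)^{2}$ ($X{\left(a \right)} = \left(a - 3\right)^{2} = \left(-3 + a\right)^{2}$)
$m{\left(W,n \right)} = 25$ ($m{\left(W,n \right)} = \left(-5\right)^{2} = 25$)
$o{\left(U \right)} = 10 + U^{2}$ ($o{\left(U \right)} = 8 + \left(U U + 2\right) = 8 + \left(U^{2} + 2\right) = 8 + \left(2 + U^{2}\right) = 10 + U^{2}$)
$S{\left(w \right)} = 10 + w^{2} - w$ ($S{\left(w \right)} = \left(10 + w^{2}\right) - w = 10 + w^{2} - w$)
$X{\left(24 \right)} S{\left(m{\left(-4,3 \right)} \right)} = \left(-3 + 24\right)^{2} \left(10 + 25^{2} - 25\right) = 21^{2} \left(10 + 625 - 25\right) = 441 \cdot 610 = 269010$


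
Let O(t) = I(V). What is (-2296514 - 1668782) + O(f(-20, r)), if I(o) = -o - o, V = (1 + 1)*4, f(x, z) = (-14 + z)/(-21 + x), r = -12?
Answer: -3965312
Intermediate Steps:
f(x, z) = (-14 + z)/(-21 + x)
V = 8 (V = 2*4 = 8)
I(o) = -2*o
O(t) = -16 (O(t) = -2*8 = -16)
(-2296514 - 1668782) + O(f(-20, r)) = (-2296514 - 1668782) - 16 = -3965296 - 16 = -3965312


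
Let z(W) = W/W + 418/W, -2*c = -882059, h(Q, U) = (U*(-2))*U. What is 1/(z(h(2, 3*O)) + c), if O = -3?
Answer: 162/71446523 ≈ 2.2674e-6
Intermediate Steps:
h(Q, U) = -2*U**2 (h(Q, U) = (-2*U)*U = -2*U**2)
c = 882059/2 (c = -1/2*(-882059) = 882059/2 ≈ 4.4103e+5)
z(W) = 1 + 418/W
1/(z(h(2, 3*O)) + c) = 1/((418 - 2*(3*(-3))**2)/((-2*(3*(-3))**2)) + 882059/2) = 1/((418 - 2*(-9)**2)/((-2*(-9)**2)) + 882059/2) = 1/((418 - 2*81)/((-2*81)) + 882059/2) = 1/((418 - 162)/(-162) + 882059/2) = 1/(-1/162*256 + 882059/2) = 1/(-128/81 + 882059/2) = 1/(71446523/162) = 162/71446523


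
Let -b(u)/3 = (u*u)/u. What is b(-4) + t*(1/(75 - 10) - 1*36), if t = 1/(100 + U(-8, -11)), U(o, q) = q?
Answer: 67081/5785 ≈ 11.596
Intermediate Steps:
b(u) = -3*u (b(u) = -3*u*u/u = -3*u²/u = -3*u)
t = 1/89 (t = 1/(100 - 11) = 1/89 ≈ 0.011236)
b(-4) + t*(1/(75 - 10) - 1*36) = -3*(-4) + (1/(75 - 10) - 1*36)/89 = 12 + (1/65 - 36)/89 = 12 + (1/89)*(-2339/65) = 12 - 2339/5785 = 67081/5785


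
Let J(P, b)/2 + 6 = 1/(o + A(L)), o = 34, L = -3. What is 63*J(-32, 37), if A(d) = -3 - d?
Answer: -12789/17 ≈ -752.29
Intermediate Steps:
J(P, b) = -203/17 (J(P, b) = -12 + 2/(34 + (-3 - 1*(-3))) = -12 + 2/(34 + (-3 + 3)) = -12 + 2/(34 + 0) = -12 + 2/34 = -12 + 2*(1/34) = -12 + 1/17 = -203/17)
63*J(-32, 37) = 63*(-203/17) = -12789/17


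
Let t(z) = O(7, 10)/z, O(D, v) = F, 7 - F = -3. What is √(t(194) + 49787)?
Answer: 52*√173242/97 ≈ 223.13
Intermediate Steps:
F = 10 (F = 7 - 1*(-3) = 7 + 3 = 10)
O(D, v) = 10
t(z) = 10/z
√(t(194) + 49787) = √(10/194 + 49787) = √(10*(1/194) + 49787) = √(5/97 + 49787) = √(4829344/97) = 52*√173242/97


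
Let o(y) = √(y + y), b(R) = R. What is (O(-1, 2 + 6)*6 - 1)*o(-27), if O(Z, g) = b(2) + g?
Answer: 177*I*√6 ≈ 433.56*I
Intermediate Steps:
O(Z, g) = 2 + g
o(y) = √2*√y (o(y) = √(2*y) = √2*√y)
(O(-1, 2 + 6)*6 - 1)*o(-27) = ((2 + (2 + 6))*6 - 1)*(√2*√(-27)) = ((2 + 8)*6 - 1)*(√2*(3*I*√3)) = (10*6 - 1)*(3*I*√6) = (60 - 1)*(3*I*√6) = 59*(3*I*√6) = 177*I*√6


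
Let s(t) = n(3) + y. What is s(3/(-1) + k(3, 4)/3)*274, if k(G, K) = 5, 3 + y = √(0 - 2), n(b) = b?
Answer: 274*I*√2 ≈ 387.49*I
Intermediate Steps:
y = -3 + I*√2 (y = -3 + √(0 - 2) = -3 + √(-2) = -3 + I*√2 ≈ -3.0 + 1.4142*I)
s(t) = I*√2 (s(t) = 3 + (-3 + I*√2) = I*√2)
s(3/(-1) + k(3, 4)/3)*274 = (I*√2)*274 = 274*I*√2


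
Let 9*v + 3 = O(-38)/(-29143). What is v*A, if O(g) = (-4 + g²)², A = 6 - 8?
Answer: 1440686/87429 ≈ 16.478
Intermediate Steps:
A = -2
v = -720343/87429 (v = -⅓ + ((-4 + (-38)²)²/(-29143))/9 = -⅓ + ((-4 + 1444)²*(-1/29143))/9 = -⅓ + (1440²*(-1/29143))/9 = -⅓ + (2073600*(-1/29143))/9 = -⅓ + (⅑)*(-2073600/29143) = -⅓ - 230400/29143 = -720343/87429 ≈ -8.2392)
v*A = -720343/87429*(-2) = 1440686/87429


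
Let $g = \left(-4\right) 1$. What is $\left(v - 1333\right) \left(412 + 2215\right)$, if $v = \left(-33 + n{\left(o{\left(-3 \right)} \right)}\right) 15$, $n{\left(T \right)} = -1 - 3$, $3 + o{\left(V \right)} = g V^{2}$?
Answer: $-4959776$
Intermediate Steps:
$g = -4$
$o{\left(V \right)} = -3 - 4 V^{2}$
$n{\left(T \right)} = -4$
$v = -555$ ($v = \left(-33 - 4\right) 15 = \left(-37\right) 15 = -555$)
$\left(v - 1333\right) \left(412 + 2215\right) = \left(-555 - 1333\right) \left(412 + 2215\right) = \left(-1888\right) 2627 = -4959776$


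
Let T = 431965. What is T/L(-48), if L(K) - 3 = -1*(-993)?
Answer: 431965/996 ≈ 433.70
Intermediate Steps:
L(K) = 996 (L(K) = 3 - 1*(-993) = 3 + 993 = 996)
T/L(-48) = 431965/996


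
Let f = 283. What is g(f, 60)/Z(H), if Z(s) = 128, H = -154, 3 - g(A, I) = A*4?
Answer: -1129/128 ≈ -8.8203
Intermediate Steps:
g(A, I) = 3 - 4*A (g(A, I) = 3 - A*4 = 3 - 4*A)
g(f, 60)/Z(H) = (3 - 4*283)/128 = (3 - 1132)*(1/128) = -1129*1/128 = -1129/128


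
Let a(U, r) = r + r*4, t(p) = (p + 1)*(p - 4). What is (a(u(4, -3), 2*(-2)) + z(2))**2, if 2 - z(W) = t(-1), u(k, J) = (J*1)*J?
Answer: 324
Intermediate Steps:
u(k, J) = J**2 (u(k, J) = J*J = J**2)
t(p) = (1 + p)*(-4 + p)
a(U, r) = 5*r (a(U, r) = r + 4*r = 5*r)
z(W) = 2 (z(W) = 2 - (-4 + (-1)**2 - 3*(-1)) = 2 - (-4 + 1 + 3) = 2 - 1*0 = 2 + 0 = 2)
(a(u(4, -3), 2*(-2)) + z(2))**2 = (5*(2*(-2)) + 2)**2 = (5*(-4) + 2)**2 = (-20 + 2)**2 = (-18)**2 = 324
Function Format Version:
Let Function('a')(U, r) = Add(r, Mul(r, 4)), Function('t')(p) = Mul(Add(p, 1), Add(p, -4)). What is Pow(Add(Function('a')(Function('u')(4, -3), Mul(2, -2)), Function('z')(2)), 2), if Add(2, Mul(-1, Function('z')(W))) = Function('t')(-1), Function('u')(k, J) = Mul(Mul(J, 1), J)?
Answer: 324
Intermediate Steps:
Function('u')(k, J) = Pow(J, 2) (Function('u')(k, J) = Mul(J, J) = Pow(J, 2))
Function('t')(p) = Mul(Add(1, p), Add(-4, p))
Function('a')(U, r) = Mul(5, r) (Function('a')(U, r) = Add(r, Mul(4, r)) = Mul(5, r))
Function('z')(W) = 2 (Function('z')(W) = Add(2, Mul(-1, Add(-4, Pow(-1, 2), Mul(-3, -1)))) = Add(2, Mul(-1, Add(-4, 1, 3))) = Add(2, Mul(-1, 0)) = Add(2, 0) = 2)
Pow(Add(Function('a')(Function('u')(4, -3), Mul(2, -2)), Function('z')(2)), 2) = Pow(Add(Mul(5, Mul(2, -2)), 2), 2) = Pow(Add(Mul(5, -4), 2), 2) = Pow(Add(-20, 2), 2) = Pow(-18, 2) = 324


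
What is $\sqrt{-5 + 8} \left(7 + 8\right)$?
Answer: $15 \sqrt{3} \approx 25.981$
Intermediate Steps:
$\sqrt{-5 + 8} \left(7 + 8\right) = \sqrt{3} \cdot 15 = 15 \sqrt{3}$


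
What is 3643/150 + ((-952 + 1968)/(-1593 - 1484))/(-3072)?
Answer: 239137293/9846400 ≈ 24.287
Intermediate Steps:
3643/150 + ((-952 + 1968)/(-1593 - 1484))/(-3072) = 3643*(1/150) + (1016/(-3077))*(-1/3072) = 3643/150 + (1016*(-1/3077))*(-1/3072) = 3643/150 - 1016/3077*(-1/3072) = 3643/150 + 127/1181568 = 239137293/9846400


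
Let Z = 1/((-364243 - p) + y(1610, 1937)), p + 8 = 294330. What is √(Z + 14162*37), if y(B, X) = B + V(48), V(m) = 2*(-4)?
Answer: √226156011282398823/656963 ≈ 723.87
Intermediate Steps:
p = 294322 (p = -8 + 294330 = 294322)
V(m) = -8
y(B, X) = -8 + B (y(B, X) = B - 8 = -8 + B)
Z = -1/656963 (Z = 1/((-364243 - 1*294322) + (-8 + 1610)) = 1/((-364243 - 294322) + 1602) = 1/(-658565 + 1602) = 1/(-656963) = -1/656963 ≈ -1.5222e-6)
√(Z + 14162*37) = √(-1/656963 + 14162*37) = √(-1/656963 + 523994) = √(344244670221/656963) = √226156011282398823/656963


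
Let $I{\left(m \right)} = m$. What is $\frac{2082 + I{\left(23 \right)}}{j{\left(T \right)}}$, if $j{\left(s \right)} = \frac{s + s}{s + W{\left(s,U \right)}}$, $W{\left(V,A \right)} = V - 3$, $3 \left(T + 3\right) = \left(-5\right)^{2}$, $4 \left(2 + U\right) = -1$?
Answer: $\frac{48415}{32} \approx 1513.0$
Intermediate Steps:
$U = - \frac{9}{4}$ ($U = -2 + \frac{1}{4} \left(-1\right) = -2 - \frac{1}{4} = - \frac{9}{4} \approx -2.25$)
$T = \frac{16}{3}$ ($T = -3 + \frac{\left(-5\right)^{2}}{3} = -3 + \frac{1}{3} \cdot 25 = -3 + \frac{25}{3} = \frac{16}{3} \approx 5.3333$)
$W{\left(V,A \right)} = -3 + V$ ($W{\left(V,A \right)} = V - 3 = -3 + V$)
$j{\left(s \right)} = \frac{2 s}{-3 + 2 s}$ ($j{\left(s \right)} = \frac{s + s}{s + \left(-3 + s\right)} = \frac{2 s}{-3 + 2 s}$)
$\frac{2082 + I{\left(23 \right)}}{j{\left(T \right)}} = \frac{2082 + 23}{2 \cdot \frac{16}{3} \frac{1}{-3 + 2 \cdot \frac{16}{3}}} = \frac{2105}{2 \cdot \frac{16}{3} \frac{1}{-3 + \frac{32}{3}}} = \frac{2105}{2 \cdot \frac{16}{3} \frac{1}{\frac{23}{3}}} = \frac{2105}{2 \cdot \frac{16}{3} \cdot \frac{3}{23}} = \frac{2105}{\frac{32}{23}} = 2105 \cdot \frac{23}{32} = \frac{48415}{32}$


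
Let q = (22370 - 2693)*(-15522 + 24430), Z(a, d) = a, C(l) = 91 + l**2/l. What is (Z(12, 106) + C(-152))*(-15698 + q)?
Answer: -8588083882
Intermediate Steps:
C(l) = 91 + l
q = 175282716 (q = 19677*8908 = 175282716)
(Z(12, 106) + C(-152))*(-15698 + q) = (12 + (91 - 152))*(-15698 + 175282716) = (12 - 61)*175267018 = -49*175267018 = -8588083882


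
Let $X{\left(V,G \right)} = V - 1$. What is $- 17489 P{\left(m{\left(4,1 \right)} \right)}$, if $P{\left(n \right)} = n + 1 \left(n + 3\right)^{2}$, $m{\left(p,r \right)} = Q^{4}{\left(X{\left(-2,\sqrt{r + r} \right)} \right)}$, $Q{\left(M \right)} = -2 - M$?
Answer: $-297313$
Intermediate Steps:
$X{\left(V,G \right)} = -1 + V$
$m{\left(p,r \right)} = 1$ ($m{\left(p,r \right)} = \left(-2 - \left(-1 - 2\right)\right)^{4} = \left(-2 - -3\right)^{4} = \left(-2 + 3\right)^{4} = 1^{4} = 1$)
$P{\left(n \right)} = n + \left(3 + n\right)^{2}$ ($P{\left(n \right)} = n + 1 \left(3 + n\right)^{2} = n + \left(3 + n\right)^{2}$)
$- 17489 P{\left(m{\left(4,1 \right)} \right)} = - 17489 \left(1 + \left(3 + 1\right)^{2}\right) = - 17489 \left(1 + 4^{2}\right) = - 17489 \left(1 + 16\right) = \left(-17489\right) 17 = -297313$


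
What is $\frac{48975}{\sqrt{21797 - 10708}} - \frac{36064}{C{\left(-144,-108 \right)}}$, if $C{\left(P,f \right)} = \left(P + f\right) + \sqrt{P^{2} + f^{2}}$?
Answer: $\frac{4508}{9} + \frac{48975 \sqrt{11089}}{11089} \approx 965.97$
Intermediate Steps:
$C{\left(P,f \right)} = P + f + \sqrt{P^{2} + f^{2}}$
$\frac{48975}{\sqrt{21797 - 10708}} - \frac{36064}{C{\left(-144,-108 \right)}} = \frac{48975}{\sqrt{21797 - 10708}} - \frac{36064}{-144 - 108 + \sqrt{\left(-144\right)^{2} + \left(-108\right)^{2}}} = \frac{48975}{\sqrt{11089}} - \frac{36064}{-144 - 108 + \sqrt{20736 + 11664}} = 48975 \frac{\sqrt{11089}}{11089} - \frac{36064}{-144 - 108 + \sqrt{32400}} = \frac{48975 \sqrt{11089}}{11089} - \frac{36064}{-144 - 108 + 180} = \frac{48975 \sqrt{11089}}{11089} - \frac{36064}{-72} = \frac{48975 \sqrt{11089}}{11089} - - \frac{4508}{9} = \frac{48975 \sqrt{11089}}{11089} + \frac{4508}{9} = \frac{4508}{9} + \frac{48975 \sqrt{11089}}{11089}$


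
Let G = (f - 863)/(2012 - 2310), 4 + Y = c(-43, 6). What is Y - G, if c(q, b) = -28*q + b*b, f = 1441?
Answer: 184453/149 ≈ 1237.9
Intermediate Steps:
c(q, b) = b**2 - 28*q (c(q, b) = -28*q + b**2 = b**2 - 28*q)
Y = 1236 (Y = -4 + (6**2 - 28*(-43)) = -4 + (36 + 1204) = -4 + 1240 = 1236)
G = -289/149 (G = (1441 - 863)/(2012 - 2310) = 578/(-298) = 578*(-1/298) = -289/149 ≈ -1.9396)
Y - G = 1236 - 1*(-289/149) = 1236 + 289/149 = 184453/149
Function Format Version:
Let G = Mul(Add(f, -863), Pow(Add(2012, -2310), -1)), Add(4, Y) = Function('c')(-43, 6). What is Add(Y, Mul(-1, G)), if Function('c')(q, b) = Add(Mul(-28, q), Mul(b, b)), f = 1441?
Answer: Rational(184453, 149) ≈ 1237.9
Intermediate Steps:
Function('c')(q, b) = Add(Pow(b, 2), Mul(-28, q)) (Function('c')(q, b) = Add(Mul(-28, q), Pow(b, 2)) = Add(Pow(b, 2), Mul(-28, q)))
Y = 1236 (Y = Add(-4, Add(Pow(6, 2), Mul(-28, -43))) = Add(-4, Add(36, 1204)) = Add(-4, 1240) = 1236)
G = Rational(-289, 149) (G = Mul(Add(1441, -863), Pow(Add(2012, -2310), -1)) = Mul(578, Pow(-298, -1)) = Mul(578, Rational(-1, 298)) = Rational(-289, 149) ≈ -1.9396)
Add(Y, Mul(-1, G)) = Add(1236, Mul(-1, Rational(-289, 149))) = Add(1236, Rational(289, 149)) = Rational(184453, 149)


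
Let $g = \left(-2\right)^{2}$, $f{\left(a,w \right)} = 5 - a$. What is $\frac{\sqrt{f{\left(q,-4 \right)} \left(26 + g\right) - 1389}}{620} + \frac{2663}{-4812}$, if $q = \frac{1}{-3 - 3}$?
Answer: $- \frac{2663}{4812} + \frac{i \sqrt{1234}}{620} \approx -0.55341 + 0.056659 i$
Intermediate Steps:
$q = - \frac{1}{6}$ ($q = \frac{1}{-6} = - \frac{1}{6} \approx -0.16667$)
$g = 4$
$\frac{\sqrt{f{\left(q,-4 \right)} \left(26 + g\right) - 1389}}{620} + \frac{2663}{-4812} = \frac{\sqrt{\left(5 - - \frac{1}{6}\right) \left(26 + 4\right) - 1389}}{620} + \frac{2663}{-4812} = \sqrt{\left(5 + \frac{1}{6}\right) 30 - 1389} \cdot \frac{1}{620} + 2663 \left(- \frac{1}{4812}\right) = \sqrt{\frac{31}{6} \cdot 30 - 1389} \cdot \frac{1}{620} - \frac{2663}{4812} = \sqrt{155 - 1389} \cdot \frac{1}{620} - \frac{2663}{4812} = \sqrt{-1234} \cdot \frac{1}{620} - \frac{2663}{4812} = i \sqrt{1234} \cdot \frac{1}{620} - \frac{2663}{4812} = \frac{i \sqrt{1234}}{620} - \frac{2663}{4812} = - \frac{2663}{4812} + \frac{i \sqrt{1234}}{620}$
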